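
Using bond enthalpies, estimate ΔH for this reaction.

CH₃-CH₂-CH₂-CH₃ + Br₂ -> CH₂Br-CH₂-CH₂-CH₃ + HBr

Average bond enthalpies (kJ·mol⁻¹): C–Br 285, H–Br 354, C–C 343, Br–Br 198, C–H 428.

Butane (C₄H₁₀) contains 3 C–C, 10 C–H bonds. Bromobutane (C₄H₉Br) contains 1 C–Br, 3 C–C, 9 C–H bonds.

ΔH ≈ −13 kJ

Bonds broken (reactants):
  Br–Br: 1 × 198 = 198
  C–C: 3 × 343 = 1029
  C–H: 10 × 428 = 4280
  Σ(broken) = 5507 kJ
Bonds formed (products):
  C–Br: 1 × 285 = 285
  C–C: 3 × 343 = 1029
  C–H: 9 × 428 = 3852
  H–Br: 1 × 354 = 354
  Σ(formed) = 5520 kJ
ΔH = Σ(broken) − Σ(formed) = 5507 − 5520 = −13 kJ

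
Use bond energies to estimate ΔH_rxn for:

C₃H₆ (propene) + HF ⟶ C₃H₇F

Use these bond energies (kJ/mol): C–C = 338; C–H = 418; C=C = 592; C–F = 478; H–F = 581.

ΔH ≈ −61 kJ

Bonds broken (reactants):
  C–C: 1 × 338 = 338
  C–H: 6 × 418 = 2508
  C=C: 1 × 592 = 592
  H–F: 1 × 581 = 581
  Σ(broken) = 4019 kJ
Bonds formed (products):
  C–C: 2 × 338 = 676
  C–F: 1 × 478 = 478
  C–H: 7 × 418 = 2926
  Σ(formed) = 4080 kJ
ΔH = Σ(broken) − Σ(formed) = 4019 − 4080 = −61 kJ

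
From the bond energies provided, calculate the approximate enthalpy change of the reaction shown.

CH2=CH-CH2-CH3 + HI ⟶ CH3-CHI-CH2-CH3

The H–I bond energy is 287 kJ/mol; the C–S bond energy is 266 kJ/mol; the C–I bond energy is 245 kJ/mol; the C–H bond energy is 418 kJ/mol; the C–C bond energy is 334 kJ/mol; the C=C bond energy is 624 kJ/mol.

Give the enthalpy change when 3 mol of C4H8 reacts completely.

Bonds broken (reactants):
  C–C: 2 × 334 = 668
  C–H: 8 × 418 = 3344
  C=C: 1 × 624 = 624
  H–I: 1 × 287 = 287
  Σ(broken) = 4923 kJ
Bonds formed (products):
  C–C: 3 × 334 = 1002
  C–H: 9 × 418 = 3762
  C–I: 1 × 245 = 245
  Σ(formed) = 5009 kJ
ΔH = Σ(broken) − Σ(formed) = 4923 − 5009 = −86 kJ
For 3× the reaction as written: 3 × (−86) = −258 kJ

ΔH = −258 kJ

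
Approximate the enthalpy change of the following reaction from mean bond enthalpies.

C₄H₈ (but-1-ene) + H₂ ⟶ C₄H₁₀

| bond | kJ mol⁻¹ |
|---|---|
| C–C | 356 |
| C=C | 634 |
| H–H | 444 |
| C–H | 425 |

Bonds broken (reactants):
  C–C: 2 × 356 = 712
  C–H: 8 × 425 = 3400
  C=C: 1 × 634 = 634
  H–H: 1 × 444 = 444
  Σ(broken) = 5190 kJ
Bonds formed (products):
  C–C: 3 × 356 = 1068
  C–H: 10 × 425 = 4250
  Σ(formed) = 5318 kJ
ΔH = Σ(broken) − Σ(formed) = 5190 − 5318 = −128 kJ

ΔH ≈ −128 kJ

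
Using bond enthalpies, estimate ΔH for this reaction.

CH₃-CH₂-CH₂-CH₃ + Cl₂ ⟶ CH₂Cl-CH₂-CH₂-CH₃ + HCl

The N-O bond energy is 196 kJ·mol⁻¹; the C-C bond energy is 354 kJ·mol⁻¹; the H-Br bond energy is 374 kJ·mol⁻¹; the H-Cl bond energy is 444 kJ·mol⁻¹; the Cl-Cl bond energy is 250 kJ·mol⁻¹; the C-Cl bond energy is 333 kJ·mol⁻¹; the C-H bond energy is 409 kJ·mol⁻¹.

Bonds broken (reactants):
  C-C: 3 × 354 = 1062
  C-H: 10 × 409 = 4090
  Cl-Cl: 1 × 250 = 250
  Σ(broken) = 5402 kJ
Bonds formed (products):
  C-C: 3 × 354 = 1062
  C-Cl: 1 × 333 = 333
  C-H: 9 × 409 = 3681
  H-Cl: 1 × 444 = 444
  Σ(formed) = 5520 kJ
ΔH = Σ(broken) − Σ(formed) = 5402 − 5520 = −118 kJ

ΔH ≈ −118 kJ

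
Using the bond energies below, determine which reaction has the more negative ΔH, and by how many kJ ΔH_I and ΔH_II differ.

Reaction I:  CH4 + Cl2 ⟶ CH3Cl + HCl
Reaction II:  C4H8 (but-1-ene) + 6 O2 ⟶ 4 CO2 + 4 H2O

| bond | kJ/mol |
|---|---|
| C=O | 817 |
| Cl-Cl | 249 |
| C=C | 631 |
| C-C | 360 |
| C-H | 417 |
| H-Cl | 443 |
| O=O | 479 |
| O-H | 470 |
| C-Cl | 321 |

Reaction I:
  Bonds broken (reactants):
    C-H: 4 × 417 = 1668
    Cl-Cl: 1 × 249 = 249
    Σ(broken) = 1917 kJ
  Bonds formed (products):
    C-Cl: 1 × 321 = 321
    C-H: 3 × 417 = 1251
    H-Cl: 1 × 443 = 443
    Σ(formed) = 2015 kJ
  ΔH_I = 1917 − 2015 = −98 kJ
Reaction II:
  Bonds broken (reactants):
    C-C: 2 × 360 = 720
    C-H: 8 × 417 = 3336
    C=C: 1 × 631 = 631
    O=O: 6 × 479 = 2874
    Σ(broken) = 7561 kJ
  Bonds formed (products):
    C=O: 8 × 817 = 6536
    O-H: 8 × 470 = 3760
    Σ(formed) = 10296 kJ
  ΔH_II = 7561 − 10296 = −2735 kJ
ΔH_I − ΔH_II = +2637 kJ, so reaction II has the more negative ΔH; |ΔH_I − ΔH_II| = 2637 kJ.

Reaction II, by 2637 kJ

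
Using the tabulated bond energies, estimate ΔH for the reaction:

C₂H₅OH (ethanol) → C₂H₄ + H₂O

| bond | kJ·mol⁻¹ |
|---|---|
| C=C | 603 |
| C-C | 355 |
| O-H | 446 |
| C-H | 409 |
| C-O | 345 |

ΔH ≈ +60 kJ

Bonds broken (reactants):
  C-C: 1 × 355 = 355
  C-H: 5 × 409 = 2045
  C-O: 1 × 345 = 345
  O-H: 1 × 446 = 446
  Σ(broken) = 3191 kJ
Bonds formed (products):
  C-H: 4 × 409 = 1636
  C=C: 1 × 603 = 603
  O-H: 2 × 446 = 892
  Σ(formed) = 3131 kJ
ΔH = Σ(broken) − Σ(formed) = 3191 − 3131 = +60 kJ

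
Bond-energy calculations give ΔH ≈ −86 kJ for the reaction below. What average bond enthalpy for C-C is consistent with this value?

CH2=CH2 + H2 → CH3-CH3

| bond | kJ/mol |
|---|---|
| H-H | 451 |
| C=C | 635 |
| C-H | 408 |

Let D be the C-C bond energy.
Σ(broken) = 4×408 + 1×635 + 1×451 = 2718
Σ(formed) = 1×D + 6×408 = 2448 + D
ΔH = Σ(broken) − Σ(formed) = (2718) − (2448 + D) = +270 − D
Setting this equal to −86 kJ gives D = 356 kJ/mol.

D(C-C) ≈ 356 kJ/mol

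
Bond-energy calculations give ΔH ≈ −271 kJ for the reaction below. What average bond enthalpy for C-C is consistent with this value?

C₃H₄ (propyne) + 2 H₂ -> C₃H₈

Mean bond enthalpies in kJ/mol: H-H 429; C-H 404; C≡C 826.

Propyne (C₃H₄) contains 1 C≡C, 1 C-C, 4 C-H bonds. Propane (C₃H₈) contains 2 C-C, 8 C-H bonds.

D(C-C) ≈ 339 kJ/mol

Let D be the C-C bond energy.
Σ(broken) = 1×826 + 1×D + 4×404 + 2×429 = 3300 + D
Σ(formed) = 2×D + 8×404 = 3232 + 2D
ΔH = Σ(broken) − Σ(formed) = (3300 + D) − (3232 + 2D) = +68 − D
Setting this equal to −271 kJ gives D = 339 kJ/mol.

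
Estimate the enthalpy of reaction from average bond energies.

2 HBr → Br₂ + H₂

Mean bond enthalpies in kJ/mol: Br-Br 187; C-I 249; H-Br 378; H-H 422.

ΔH ≈ +147 kJ

Bonds broken (reactants):
  H-Br: 2 × 378 = 756
  Σ(broken) = 756 kJ
Bonds formed (products):
  Br-Br: 1 × 187 = 187
  H-H: 1 × 422 = 422
  Σ(formed) = 609 kJ
ΔH = Σ(broken) − Σ(formed) = 756 − 609 = +147 kJ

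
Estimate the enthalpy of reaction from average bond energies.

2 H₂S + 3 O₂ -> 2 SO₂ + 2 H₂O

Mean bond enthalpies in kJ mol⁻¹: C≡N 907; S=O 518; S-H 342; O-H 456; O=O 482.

Bonds broken (reactants):
  O=O: 3 × 482 = 1446
  S-H: 4 × 342 = 1368
  Σ(broken) = 2814 kJ
Bonds formed (products):
  O-H: 4 × 456 = 1824
  S=O: 4 × 518 = 2072
  Σ(formed) = 3896 kJ
ΔH = Σ(broken) − Σ(formed) = 2814 − 3896 = −1082 kJ

ΔH ≈ −1082 kJ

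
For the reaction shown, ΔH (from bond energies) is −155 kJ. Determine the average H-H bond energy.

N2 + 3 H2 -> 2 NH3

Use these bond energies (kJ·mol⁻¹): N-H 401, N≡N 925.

D(H-H) ≈ 442 kJ/mol

Let D be the H-H bond energy.
Σ(broken) = 3×D + 1×925 = 925 + 3D
Σ(formed) = 6×401 = 2406
ΔH = Σ(broken) − Σ(formed) = (925 + 3D) − (2406) = −1481 + 3D
Setting this equal to −155 kJ gives 3D = 1326, so D = 442 kJ/mol.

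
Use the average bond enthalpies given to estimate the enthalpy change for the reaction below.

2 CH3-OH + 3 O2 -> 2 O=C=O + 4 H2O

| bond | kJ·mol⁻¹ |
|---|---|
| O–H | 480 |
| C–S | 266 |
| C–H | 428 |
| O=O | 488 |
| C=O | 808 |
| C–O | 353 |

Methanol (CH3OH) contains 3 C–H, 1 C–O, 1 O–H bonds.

Bonds broken (reactants):
  C–H: 6 × 428 = 2568
  C–O: 2 × 353 = 706
  O–H: 2 × 480 = 960
  O=O: 3 × 488 = 1464
  Σ(broken) = 5698 kJ
Bonds formed (products):
  C=O: 4 × 808 = 3232
  O–H: 8 × 480 = 3840
  Σ(formed) = 7072 kJ
ΔH = Σ(broken) − Σ(formed) = 5698 − 7072 = −1374 kJ

ΔH ≈ −1374 kJ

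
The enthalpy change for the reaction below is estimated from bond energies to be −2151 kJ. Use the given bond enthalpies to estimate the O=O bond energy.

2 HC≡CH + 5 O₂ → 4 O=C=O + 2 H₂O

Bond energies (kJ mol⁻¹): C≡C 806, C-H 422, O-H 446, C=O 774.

D(O=O) ≈ 505 kJ/mol

Let D be the O=O bond energy.
Σ(broken) = 2×806 + 4×422 + 5×D = 3300 + 5D
Σ(formed) = 8×774 + 4×446 = 7976
ΔH = Σ(broken) − Σ(formed) = (3300 + 5D) − (7976) = −4676 + 5D
Setting this equal to −2151 kJ gives 5D = 2525, so D = 505 kJ/mol.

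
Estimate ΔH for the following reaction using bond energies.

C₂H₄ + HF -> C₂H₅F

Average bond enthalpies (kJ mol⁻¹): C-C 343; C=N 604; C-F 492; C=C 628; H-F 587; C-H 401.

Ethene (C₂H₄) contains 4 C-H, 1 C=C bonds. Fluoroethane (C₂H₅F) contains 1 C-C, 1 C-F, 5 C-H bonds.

ΔH ≈ −21 kJ

Bonds broken (reactants):
  C-H: 4 × 401 = 1604
  C=C: 1 × 628 = 628
  H-F: 1 × 587 = 587
  Σ(broken) = 2819 kJ
Bonds formed (products):
  C-C: 1 × 343 = 343
  C-F: 1 × 492 = 492
  C-H: 5 × 401 = 2005
  Σ(formed) = 2840 kJ
ΔH = Σ(broken) − Σ(formed) = 2819 − 2840 = −21 kJ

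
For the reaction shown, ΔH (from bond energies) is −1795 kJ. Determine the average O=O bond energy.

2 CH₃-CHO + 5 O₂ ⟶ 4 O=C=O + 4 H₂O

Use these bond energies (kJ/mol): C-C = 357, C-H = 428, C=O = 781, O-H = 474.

D(O=O) ≈ 509 kJ/mol

Let D be the O=O bond energy.
Σ(broken) = 2×357 + 8×428 + 2×781 + 5×D = 5700 + 5D
Σ(formed) = 8×781 + 8×474 = 10040
ΔH = Σ(broken) − Σ(formed) = (5700 + 5D) − (10040) = −4340 + 5D
Setting this equal to −1795 kJ gives 5D = 2545, so D = 509 kJ/mol.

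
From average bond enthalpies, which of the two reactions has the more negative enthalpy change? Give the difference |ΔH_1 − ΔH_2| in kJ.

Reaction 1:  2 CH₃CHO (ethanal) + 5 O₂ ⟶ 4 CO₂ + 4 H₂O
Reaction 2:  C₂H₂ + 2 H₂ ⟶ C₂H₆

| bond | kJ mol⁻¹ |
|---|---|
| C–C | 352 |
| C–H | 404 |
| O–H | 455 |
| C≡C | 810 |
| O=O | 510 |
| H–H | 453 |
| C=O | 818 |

Reaction 1:
  Bonds broken (reactants):
    C–C: 2 × 352 = 704
    C–H: 8 × 404 = 3232
    C=O: 2 × 818 = 1636
    O=O: 5 × 510 = 2550
    Σ(broken) = 8122 kJ
  Bonds formed (products):
    C=O: 8 × 818 = 6544
    O–H: 8 × 455 = 3640
    Σ(formed) = 10184 kJ
  ΔH_1 = 8122 − 10184 = −2062 kJ
Reaction 2:
  Bonds broken (reactants):
    C≡C: 1 × 810 = 810
    C–H: 2 × 404 = 808
    H–H: 2 × 453 = 906
    Σ(broken) = 2524 kJ
  Bonds formed (products):
    C–C: 1 × 352 = 352
    C–H: 6 × 404 = 2424
    Σ(formed) = 2776 kJ
  ΔH_2 = 2524 − 2776 = −252 kJ
ΔH_1 − ΔH_2 = −1810 kJ, so reaction 1 has the more negative ΔH; |ΔH_1 − ΔH_2| = 1810 kJ.

Reaction 1, by 1810 kJ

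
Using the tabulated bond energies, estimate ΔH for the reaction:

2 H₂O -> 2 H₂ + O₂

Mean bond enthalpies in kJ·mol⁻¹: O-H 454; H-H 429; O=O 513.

ΔH ≈ +445 kJ

Bonds broken (reactants):
  O-H: 4 × 454 = 1816
  Σ(broken) = 1816 kJ
Bonds formed (products):
  H-H: 2 × 429 = 858
  O=O: 1 × 513 = 513
  Σ(formed) = 1371 kJ
ΔH = Σ(broken) − Σ(formed) = 1816 − 1371 = +445 kJ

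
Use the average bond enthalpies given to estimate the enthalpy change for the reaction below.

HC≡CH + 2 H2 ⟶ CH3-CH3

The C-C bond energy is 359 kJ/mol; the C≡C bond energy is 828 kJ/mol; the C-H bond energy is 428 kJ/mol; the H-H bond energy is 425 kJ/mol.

Bonds broken (reactants):
  C≡C: 1 × 828 = 828
  C-H: 2 × 428 = 856
  H-H: 2 × 425 = 850
  Σ(broken) = 2534 kJ
Bonds formed (products):
  C-C: 1 × 359 = 359
  C-H: 6 × 428 = 2568
  Σ(formed) = 2927 kJ
ΔH = Σ(broken) − Σ(formed) = 2534 − 2927 = −393 kJ

ΔH ≈ −393 kJ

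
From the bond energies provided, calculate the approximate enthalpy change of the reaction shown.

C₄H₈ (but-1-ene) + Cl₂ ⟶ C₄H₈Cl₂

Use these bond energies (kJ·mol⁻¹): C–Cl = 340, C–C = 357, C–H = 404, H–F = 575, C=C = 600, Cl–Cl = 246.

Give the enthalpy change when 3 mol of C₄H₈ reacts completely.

ΔH = −573 kJ

Bonds broken (reactants):
  C–C: 2 × 357 = 714
  C–H: 8 × 404 = 3232
  C=C: 1 × 600 = 600
  Cl–Cl: 1 × 246 = 246
  Σ(broken) = 4792 kJ
Bonds formed (products):
  C–C: 3 × 357 = 1071
  C–Cl: 2 × 340 = 680
  C–H: 8 × 404 = 3232
  Σ(formed) = 4983 kJ
ΔH = Σ(broken) − Σ(formed) = 4792 − 4983 = −191 kJ
For 3× the reaction as written: 3 × (−191) = −573 kJ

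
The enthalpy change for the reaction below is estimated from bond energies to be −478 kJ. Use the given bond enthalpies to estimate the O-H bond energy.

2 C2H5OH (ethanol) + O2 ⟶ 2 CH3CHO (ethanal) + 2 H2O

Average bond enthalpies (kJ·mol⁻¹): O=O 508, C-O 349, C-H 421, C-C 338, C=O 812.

Let D be the O-H bond energy.
Σ(broken) = 2×338 + 10×421 + 2×349 + 2×D + 1×508 = 6092 + 2D
Σ(formed) = 2×338 + 8×421 + 2×812 + 4×D = 5668 + 4D
ΔH = Σ(broken) − Σ(formed) = (6092 + 2D) − (5668 + 4D) = +424 − 2D
Setting this equal to −478 kJ gives 2D = 902, so D = 451 kJ/mol.

D(O-H) ≈ 451 kJ/mol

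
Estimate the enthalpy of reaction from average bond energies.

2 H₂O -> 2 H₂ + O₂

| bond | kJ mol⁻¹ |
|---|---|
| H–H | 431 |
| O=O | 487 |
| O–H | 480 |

ΔH ≈ +571 kJ

Bonds broken (reactants):
  O–H: 4 × 480 = 1920
  Σ(broken) = 1920 kJ
Bonds formed (products):
  H–H: 2 × 431 = 862
  O=O: 1 × 487 = 487
  Σ(formed) = 1349 kJ
ΔH = Σ(broken) − Σ(formed) = 1920 − 1349 = +571 kJ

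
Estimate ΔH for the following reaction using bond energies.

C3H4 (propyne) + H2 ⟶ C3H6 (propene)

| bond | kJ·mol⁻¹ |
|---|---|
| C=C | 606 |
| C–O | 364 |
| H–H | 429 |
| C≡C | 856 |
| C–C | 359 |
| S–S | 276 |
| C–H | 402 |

ΔH ≈ −125 kJ

Bonds broken (reactants):
  C≡C: 1 × 856 = 856
  C–C: 1 × 359 = 359
  C–H: 4 × 402 = 1608
  H–H: 1 × 429 = 429
  Σ(broken) = 3252 kJ
Bonds formed (products):
  C–C: 1 × 359 = 359
  C–H: 6 × 402 = 2412
  C=C: 1 × 606 = 606
  Σ(formed) = 3377 kJ
ΔH = Σ(broken) − Σ(formed) = 3252 − 3377 = −125 kJ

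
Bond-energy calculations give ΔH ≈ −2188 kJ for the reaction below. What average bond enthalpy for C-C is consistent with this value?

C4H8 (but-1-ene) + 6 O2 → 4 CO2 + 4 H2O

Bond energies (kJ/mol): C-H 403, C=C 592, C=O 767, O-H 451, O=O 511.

D(C-C) ≈ 337 kJ/mol

Let D be the C-C bond energy.
Σ(broken) = 2×D + 8×403 + 1×592 + 6×511 = 6882 + 2D
Σ(formed) = 8×767 + 8×451 = 9744
ΔH = Σ(broken) − Σ(formed) = (6882 + 2D) − (9744) = −2862 + 2D
Setting this equal to −2188 kJ gives 2D = 674, so D = 337 kJ/mol.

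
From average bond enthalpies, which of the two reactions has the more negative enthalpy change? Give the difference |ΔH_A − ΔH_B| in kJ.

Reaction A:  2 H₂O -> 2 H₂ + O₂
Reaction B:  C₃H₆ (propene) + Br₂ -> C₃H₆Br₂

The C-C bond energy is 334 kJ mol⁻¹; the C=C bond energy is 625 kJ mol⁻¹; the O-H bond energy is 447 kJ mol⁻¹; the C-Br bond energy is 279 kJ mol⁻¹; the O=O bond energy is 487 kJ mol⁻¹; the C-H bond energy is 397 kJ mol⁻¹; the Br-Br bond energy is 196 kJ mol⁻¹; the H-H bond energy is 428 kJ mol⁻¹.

Reaction B, by 516 kJ

Reaction A:
  Bonds broken (reactants):
    O-H: 4 × 447 = 1788
    Σ(broken) = 1788 kJ
  Bonds formed (products):
    H-H: 2 × 428 = 856
    O=O: 1 × 487 = 487
    Σ(formed) = 1343 kJ
  ΔH_A = 1788 − 1343 = +445 kJ
Reaction B:
  Bonds broken (reactants):
    Br-Br: 1 × 196 = 196
    C-C: 1 × 334 = 334
    C-H: 6 × 397 = 2382
    C=C: 1 × 625 = 625
    Σ(broken) = 3537 kJ
  Bonds formed (products):
    C-Br: 2 × 279 = 558
    C-C: 2 × 334 = 668
    C-H: 6 × 397 = 2382
    Σ(formed) = 3608 kJ
  ΔH_B = 3537 − 3608 = −71 kJ
ΔH_A − ΔH_B = +516 kJ, so reaction B has the more negative ΔH; |ΔH_A − ΔH_B| = 516 kJ.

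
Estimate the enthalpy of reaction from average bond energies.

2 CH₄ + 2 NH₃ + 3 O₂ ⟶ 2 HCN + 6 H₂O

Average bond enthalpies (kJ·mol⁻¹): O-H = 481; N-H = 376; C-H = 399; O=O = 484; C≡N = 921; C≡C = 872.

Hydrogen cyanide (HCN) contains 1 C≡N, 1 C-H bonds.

ΔH ≈ −1512 kJ

Bonds broken (reactants):
  C-H: 8 × 399 = 3192
  N-H: 6 × 376 = 2256
  O=O: 3 × 484 = 1452
  Σ(broken) = 6900 kJ
Bonds formed (products):
  C≡N: 2 × 921 = 1842
  C-H: 2 × 399 = 798
  O-H: 12 × 481 = 5772
  Σ(formed) = 8412 kJ
ΔH = Σ(broken) − Σ(formed) = 6900 − 8412 = −1512 kJ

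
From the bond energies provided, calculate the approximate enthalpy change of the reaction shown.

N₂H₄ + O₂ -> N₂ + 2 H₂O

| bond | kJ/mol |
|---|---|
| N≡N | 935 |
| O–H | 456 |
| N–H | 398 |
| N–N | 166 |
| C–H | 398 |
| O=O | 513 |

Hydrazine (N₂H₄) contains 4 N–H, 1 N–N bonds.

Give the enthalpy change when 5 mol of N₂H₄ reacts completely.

ΔH = −2440 kJ

Bonds broken (reactants):
  N–H: 4 × 398 = 1592
  N–N: 1 × 166 = 166
  O=O: 1 × 513 = 513
  Σ(broken) = 2271 kJ
Bonds formed (products):
  N≡N: 1 × 935 = 935
  O–H: 4 × 456 = 1824
  Σ(formed) = 2759 kJ
ΔH = Σ(broken) − Σ(formed) = 2271 − 2759 = −488 kJ
For 5× the reaction as written: 5 × (−488) = −2440 kJ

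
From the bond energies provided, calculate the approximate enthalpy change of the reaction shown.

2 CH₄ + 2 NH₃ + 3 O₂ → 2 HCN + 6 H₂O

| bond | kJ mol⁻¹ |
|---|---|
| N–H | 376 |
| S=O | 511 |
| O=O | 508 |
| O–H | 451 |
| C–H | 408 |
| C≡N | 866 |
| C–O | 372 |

Bonds broken (reactants):
  C–H: 8 × 408 = 3264
  N–H: 6 × 376 = 2256
  O=O: 3 × 508 = 1524
  Σ(broken) = 7044 kJ
Bonds formed (products):
  C≡N: 2 × 866 = 1732
  C–H: 2 × 408 = 816
  O–H: 12 × 451 = 5412
  Σ(formed) = 7960 kJ
ΔH = Σ(broken) − Σ(formed) = 7044 − 7960 = −916 kJ

ΔH ≈ −916 kJ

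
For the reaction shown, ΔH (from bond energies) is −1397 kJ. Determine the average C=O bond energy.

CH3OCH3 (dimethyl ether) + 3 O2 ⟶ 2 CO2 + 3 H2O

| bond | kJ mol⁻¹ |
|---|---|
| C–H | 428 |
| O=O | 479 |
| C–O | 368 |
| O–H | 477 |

Let D be the C=O bond energy.
Σ(broken) = 6×428 + 2×368 + 3×479 = 4741
Σ(formed) = 4×D + 6×477 = 2862 + 4D
ΔH = Σ(broken) − Σ(formed) = (4741) − (2862 + 4D) = +1879 − 4D
Setting this equal to −1397 kJ gives 4D = 3276, so D = 819 kJ/mol.

D(C=O) ≈ 819 kJ/mol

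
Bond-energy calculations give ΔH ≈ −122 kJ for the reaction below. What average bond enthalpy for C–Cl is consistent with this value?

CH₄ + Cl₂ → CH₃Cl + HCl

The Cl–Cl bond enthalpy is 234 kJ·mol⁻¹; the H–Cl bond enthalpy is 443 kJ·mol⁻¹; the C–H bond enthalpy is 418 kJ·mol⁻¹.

Let D be the C–Cl bond energy.
Σ(broken) = 4×418 + 1×234 = 1906
Σ(formed) = 1×D + 3×418 + 1×443 = 1697 + D
ΔH = Σ(broken) − Σ(formed) = (1906) − (1697 + D) = +209 − D
Setting this equal to −122 kJ gives D = 331 kJ/mol.

D(C–Cl) ≈ 331 kJ/mol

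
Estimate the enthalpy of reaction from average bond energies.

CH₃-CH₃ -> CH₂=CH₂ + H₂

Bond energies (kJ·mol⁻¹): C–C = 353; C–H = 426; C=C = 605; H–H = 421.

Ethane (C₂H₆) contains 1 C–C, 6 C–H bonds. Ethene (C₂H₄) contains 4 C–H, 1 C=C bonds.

Bonds broken (reactants):
  C–C: 1 × 353 = 353
  C–H: 6 × 426 = 2556
  Σ(broken) = 2909 kJ
Bonds formed (products):
  C–H: 4 × 426 = 1704
  C=C: 1 × 605 = 605
  H–H: 1 × 421 = 421
  Σ(formed) = 2730 kJ
ΔH = Σ(broken) − Σ(formed) = 2909 − 2730 = +179 kJ

ΔH ≈ +179 kJ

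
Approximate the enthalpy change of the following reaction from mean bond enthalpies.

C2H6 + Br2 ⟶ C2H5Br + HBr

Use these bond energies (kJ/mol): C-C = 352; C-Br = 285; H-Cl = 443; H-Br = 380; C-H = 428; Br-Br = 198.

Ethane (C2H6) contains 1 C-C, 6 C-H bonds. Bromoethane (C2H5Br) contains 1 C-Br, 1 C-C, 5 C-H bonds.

ΔH ≈ −39 kJ

Bonds broken (reactants):
  Br-Br: 1 × 198 = 198
  C-C: 1 × 352 = 352
  C-H: 6 × 428 = 2568
  Σ(broken) = 3118 kJ
Bonds formed (products):
  C-Br: 1 × 285 = 285
  C-C: 1 × 352 = 352
  C-H: 5 × 428 = 2140
  H-Br: 1 × 380 = 380
  Σ(formed) = 3157 kJ
ΔH = Σ(broken) − Σ(formed) = 3118 − 3157 = −39 kJ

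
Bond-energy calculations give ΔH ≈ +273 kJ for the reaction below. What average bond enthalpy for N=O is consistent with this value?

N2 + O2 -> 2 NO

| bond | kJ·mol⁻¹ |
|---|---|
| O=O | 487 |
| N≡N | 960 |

D(N=O) ≈ 587 kJ/mol

Let D be the N=O bond energy.
Σ(broken) = 1×960 + 1×487 = 1447
Σ(formed) = 2×D = 2D
ΔH = Σ(broken) − Σ(formed) = (1447) − (2D) = +1447 − 2D
Setting this equal to +273 kJ gives 2D = 1174, so D = 587 kJ/mol.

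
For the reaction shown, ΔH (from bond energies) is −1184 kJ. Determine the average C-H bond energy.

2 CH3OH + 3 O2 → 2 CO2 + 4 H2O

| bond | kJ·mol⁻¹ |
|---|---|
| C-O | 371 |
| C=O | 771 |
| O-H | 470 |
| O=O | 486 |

D(C-H) ≈ 420 kJ/mol

Let D be the C-H bond energy.
Σ(broken) = 6×D + 2×371 + 2×470 + 3×486 = 3140 + 6D
Σ(formed) = 4×771 + 8×470 = 6844
ΔH = Σ(broken) − Σ(formed) = (3140 + 6D) − (6844) = −3704 + 6D
Setting this equal to −1184 kJ gives 6D = 2520, so D = 420 kJ/mol.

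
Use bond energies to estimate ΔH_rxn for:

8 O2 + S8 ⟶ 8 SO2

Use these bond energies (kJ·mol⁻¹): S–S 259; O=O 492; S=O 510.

Bonds broken (reactants):
  O=O: 8 × 492 = 3936
  S–S: 8 × 259 = 2072
  Σ(broken) = 6008 kJ
Bonds formed (products):
  S=O: 16 × 510 = 8160
  Σ(formed) = 8160 kJ
ΔH = Σ(broken) − Σ(formed) = 6008 − 8160 = −2152 kJ

ΔH ≈ −2152 kJ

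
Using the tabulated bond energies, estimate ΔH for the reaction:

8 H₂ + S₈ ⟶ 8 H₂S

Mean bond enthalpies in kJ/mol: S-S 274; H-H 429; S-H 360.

ΔH ≈ −136 kJ

Bonds broken (reactants):
  H-H: 8 × 429 = 3432
  S-S: 8 × 274 = 2192
  Σ(broken) = 5624 kJ
Bonds formed (products):
  S-H: 16 × 360 = 5760
  Σ(formed) = 5760 kJ
ΔH = Σ(broken) − Σ(formed) = 5624 − 5760 = −136 kJ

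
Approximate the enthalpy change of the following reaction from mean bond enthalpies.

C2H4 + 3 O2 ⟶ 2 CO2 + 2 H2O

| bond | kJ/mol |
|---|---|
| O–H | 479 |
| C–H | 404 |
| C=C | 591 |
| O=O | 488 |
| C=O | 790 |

ΔH ≈ −1405 kJ

Bonds broken (reactants):
  C–H: 4 × 404 = 1616
  C=C: 1 × 591 = 591
  O=O: 3 × 488 = 1464
  Σ(broken) = 3671 kJ
Bonds formed (products):
  C=O: 4 × 790 = 3160
  O–H: 4 × 479 = 1916
  Σ(formed) = 5076 kJ
ΔH = Σ(broken) − Σ(formed) = 3671 − 5076 = −1405 kJ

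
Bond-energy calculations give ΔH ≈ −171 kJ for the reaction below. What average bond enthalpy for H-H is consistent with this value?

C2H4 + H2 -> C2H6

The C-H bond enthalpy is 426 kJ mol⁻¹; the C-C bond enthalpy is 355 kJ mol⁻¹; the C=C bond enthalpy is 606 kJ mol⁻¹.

D(H-H) ≈ 430 kJ/mol

Let D be the H-H bond energy.
Σ(broken) = 4×426 + 1×606 + 1×D = 2310 + D
Σ(formed) = 1×355 + 6×426 = 2911
ΔH = Σ(broken) − Σ(formed) = (2310 + D) − (2911) = −601 + D
Setting this equal to −171 kJ gives D = 430 kJ/mol.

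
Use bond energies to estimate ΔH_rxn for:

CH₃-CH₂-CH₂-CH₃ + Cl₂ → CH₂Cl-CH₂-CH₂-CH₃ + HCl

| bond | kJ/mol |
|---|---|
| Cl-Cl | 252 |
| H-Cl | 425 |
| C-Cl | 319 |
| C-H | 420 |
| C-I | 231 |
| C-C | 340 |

ΔH ≈ −72 kJ

Bonds broken (reactants):
  C-C: 3 × 340 = 1020
  C-H: 10 × 420 = 4200
  Cl-Cl: 1 × 252 = 252
  Σ(broken) = 5472 kJ
Bonds formed (products):
  C-C: 3 × 340 = 1020
  C-Cl: 1 × 319 = 319
  C-H: 9 × 420 = 3780
  H-Cl: 1 × 425 = 425
  Σ(formed) = 5544 kJ
ΔH = Σ(broken) − Σ(formed) = 5472 − 5544 = −72 kJ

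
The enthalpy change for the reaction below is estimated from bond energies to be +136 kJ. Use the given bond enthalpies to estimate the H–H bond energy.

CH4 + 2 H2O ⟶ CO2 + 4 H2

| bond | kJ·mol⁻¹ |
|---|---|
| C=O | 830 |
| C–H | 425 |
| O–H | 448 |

Let D be the H–H bond energy.
Σ(broken) = 4×425 + 4×448 = 3492
Σ(formed) = 2×830 + 4×D = 1660 + 4D
ΔH = Σ(broken) − Σ(formed) = (3492) − (1660 + 4D) = +1832 − 4D
Setting this equal to +136 kJ gives 4D = 1696, so D = 424 kJ/mol.

D(H–H) ≈ 424 kJ/mol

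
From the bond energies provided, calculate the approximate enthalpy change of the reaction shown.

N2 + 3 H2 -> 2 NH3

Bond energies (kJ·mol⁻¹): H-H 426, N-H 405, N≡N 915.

ΔH ≈ −237 kJ

Bonds broken (reactants):
  H-H: 3 × 426 = 1278
  N≡N: 1 × 915 = 915
  Σ(broken) = 2193 kJ
Bonds formed (products):
  N-H: 6 × 405 = 2430
  Σ(formed) = 2430 kJ
ΔH = Σ(broken) − Σ(formed) = 2193 − 2430 = −237 kJ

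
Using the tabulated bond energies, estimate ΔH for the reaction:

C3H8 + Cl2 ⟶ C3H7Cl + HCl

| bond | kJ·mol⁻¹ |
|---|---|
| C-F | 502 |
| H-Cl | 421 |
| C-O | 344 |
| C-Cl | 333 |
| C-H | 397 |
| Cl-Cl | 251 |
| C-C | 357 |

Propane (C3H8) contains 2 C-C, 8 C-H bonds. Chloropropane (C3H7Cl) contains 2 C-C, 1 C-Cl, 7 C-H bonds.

Bonds broken (reactants):
  C-C: 2 × 357 = 714
  C-H: 8 × 397 = 3176
  Cl-Cl: 1 × 251 = 251
  Σ(broken) = 4141 kJ
Bonds formed (products):
  C-C: 2 × 357 = 714
  C-Cl: 1 × 333 = 333
  C-H: 7 × 397 = 2779
  H-Cl: 1 × 421 = 421
  Σ(formed) = 4247 kJ
ΔH = Σ(broken) − Σ(formed) = 4141 − 4247 = −106 kJ

ΔH ≈ −106 kJ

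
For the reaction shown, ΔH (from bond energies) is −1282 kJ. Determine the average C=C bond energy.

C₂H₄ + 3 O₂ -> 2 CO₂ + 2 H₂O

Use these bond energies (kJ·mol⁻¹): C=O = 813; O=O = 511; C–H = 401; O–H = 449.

D(C=C) ≈ 629 kJ/mol

Let D be the C=C bond energy.
Σ(broken) = 4×401 + 1×D + 3×511 = 3137 + D
Σ(formed) = 4×813 + 4×449 = 5048
ΔH = Σ(broken) − Σ(formed) = (3137 + D) − (5048) = −1911 + D
Setting this equal to −1282 kJ gives D = 629 kJ/mol.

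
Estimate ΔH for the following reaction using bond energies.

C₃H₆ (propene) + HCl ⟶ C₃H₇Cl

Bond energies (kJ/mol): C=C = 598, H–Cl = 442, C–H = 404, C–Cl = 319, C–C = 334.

ΔH ≈ −17 kJ

Bonds broken (reactants):
  C–C: 1 × 334 = 334
  C–H: 6 × 404 = 2424
  C=C: 1 × 598 = 598
  H–Cl: 1 × 442 = 442
  Σ(broken) = 3798 kJ
Bonds formed (products):
  C–C: 2 × 334 = 668
  C–Cl: 1 × 319 = 319
  C–H: 7 × 404 = 2828
  Σ(formed) = 3815 kJ
ΔH = Σ(broken) − Σ(formed) = 3798 − 3815 = −17 kJ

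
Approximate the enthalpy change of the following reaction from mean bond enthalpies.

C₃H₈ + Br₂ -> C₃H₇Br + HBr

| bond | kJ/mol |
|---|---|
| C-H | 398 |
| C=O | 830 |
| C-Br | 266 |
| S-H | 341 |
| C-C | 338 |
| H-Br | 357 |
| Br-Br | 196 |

Bonds broken (reactants):
  Br-Br: 1 × 196 = 196
  C-C: 2 × 338 = 676
  C-H: 8 × 398 = 3184
  Σ(broken) = 4056 kJ
Bonds formed (products):
  C-Br: 1 × 266 = 266
  C-C: 2 × 338 = 676
  C-H: 7 × 398 = 2786
  H-Br: 1 × 357 = 357
  Σ(formed) = 4085 kJ
ΔH = Σ(broken) − Σ(formed) = 4056 − 4085 = −29 kJ

ΔH ≈ −29 kJ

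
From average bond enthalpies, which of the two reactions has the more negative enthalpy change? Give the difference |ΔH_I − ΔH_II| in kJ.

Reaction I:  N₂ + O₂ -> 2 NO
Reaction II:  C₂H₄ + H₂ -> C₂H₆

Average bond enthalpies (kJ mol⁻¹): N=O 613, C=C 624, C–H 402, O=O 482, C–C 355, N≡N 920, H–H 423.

Reaction II, by 288 kJ

Reaction I:
  Bonds broken (reactants):
    N≡N: 1 × 920 = 920
    O=O: 1 × 482 = 482
    Σ(broken) = 1402 kJ
  Bonds formed (products):
    N=O: 2 × 613 = 1226
    Σ(formed) = 1226 kJ
  ΔH_I = 1402 − 1226 = +176 kJ
Reaction II:
  Bonds broken (reactants):
    C–H: 4 × 402 = 1608
    C=C: 1 × 624 = 624
    H–H: 1 × 423 = 423
    Σ(broken) = 2655 kJ
  Bonds formed (products):
    C–C: 1 × 355 = 355
    C–H: 6 × 402 = 2412
    Σ(formed) = 2767 kJ
  ΔH_II = 2655 − 2767 = −112 kJ
ΔH_I − ΔH_II = +288 kJ, so reaction II has the more negative ΔH; |ΔH_I − ΔH_II| = 288 kJ.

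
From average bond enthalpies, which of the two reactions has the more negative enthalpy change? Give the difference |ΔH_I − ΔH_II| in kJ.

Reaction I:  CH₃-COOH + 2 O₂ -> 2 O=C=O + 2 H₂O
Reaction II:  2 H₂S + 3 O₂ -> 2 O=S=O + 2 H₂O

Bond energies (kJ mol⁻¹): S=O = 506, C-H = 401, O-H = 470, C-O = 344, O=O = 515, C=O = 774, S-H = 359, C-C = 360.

Reaction II, by 128 kJ

Reaction I:
  Bonds broken (reactants):
    C-C: 1 × 360 = 360
    C-H: 3 × 401 = 1203
    C-O: 1 × 344 = 344
    C=O: 1 × 774 = 774
    O-H: 1 × 470 = 470
    O=O: 2 × 515 = 1030
    Σ(broken) = 4181 kJ
  Bonds formed (products):
    C=O: 4 × 774 = 3096
    O-H: 4 × 470 = 1880
    Σ(formed) = 4976 kJ
  ΔH_I = 4181 − 4976 = −795 kJ
Reaction II:
  Bonds broken (reactants):
    O=O: 3 × 515 = 1545
    S-H: 4 × 359 = 1436
    Σ(broken) = 2981 kJ
  Bonds formed (products):
    O-H: 4 × 470 = 1880
    S=O: 4 × 506 = 2024
    Σ(formed) = 3904 kJ
  ΔH_II = 2981 − 3904 = −923 kJ
ΔH_I − ΔH_II = +128 kJ, so reaction II has the more negative ΔH; |ΔH_I − ΔH_II| = 128 kJ.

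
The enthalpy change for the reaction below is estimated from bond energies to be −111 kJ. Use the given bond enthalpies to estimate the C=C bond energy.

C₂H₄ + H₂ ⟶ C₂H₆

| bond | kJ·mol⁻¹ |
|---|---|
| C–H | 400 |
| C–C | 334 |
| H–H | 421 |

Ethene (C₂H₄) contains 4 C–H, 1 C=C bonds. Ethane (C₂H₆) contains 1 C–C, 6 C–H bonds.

D(C=C) ≈ 602 kJ/mol

Let D be the C=C bond energy.
Σ(broken) = 4×400 + 1×D + 1×421 = 2021 + D
Σ(formed) = 1×334 + 6×400 = 2734
ΔH = Σ(broken) − Σ(formed) = (2021 + D) − (2734) = −713 + D
Setting this equal to −111 kJ gives D = 602 kJ/mol.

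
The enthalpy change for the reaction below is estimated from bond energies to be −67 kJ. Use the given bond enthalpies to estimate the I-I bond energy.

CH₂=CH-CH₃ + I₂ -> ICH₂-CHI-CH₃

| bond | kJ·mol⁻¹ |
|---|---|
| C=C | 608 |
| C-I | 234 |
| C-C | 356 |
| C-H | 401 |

Let D be the I-I bond energy.
Σ(broken) = 1×356 + 6×401 + 1×608 + 1×D = 3370 + D
Σ(formed) = 2×356 + 6×401 + 2×234 = 3586
ΔH = Σ(broken) − Σ(formed) = (3370 + D) − (3586) = −216 + D
Setting this equal to −67 kJ gives D = 149 kJ/mol.

D(I-I) ≈ 149 kJ/mol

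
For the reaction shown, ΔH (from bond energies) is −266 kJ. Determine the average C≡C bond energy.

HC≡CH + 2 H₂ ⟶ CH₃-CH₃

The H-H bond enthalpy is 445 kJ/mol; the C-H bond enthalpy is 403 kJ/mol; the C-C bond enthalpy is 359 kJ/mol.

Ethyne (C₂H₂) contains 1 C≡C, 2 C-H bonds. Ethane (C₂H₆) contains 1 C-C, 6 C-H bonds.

D(C≡C) ≈ 815 kJ/mol

Let D be the C≡C bond energy.
Σ(broken) = 1×D + 2×403 + 2×445 = 1696 + D
Σ(formed) = 1×359 + 6×403 = 2777
ΔH = Σ(broken) − Σ(formed) = (1696 + D) − (2777) = −1081 + D
Setting this equal to −266 kJ gives D = 815 kJ/mol.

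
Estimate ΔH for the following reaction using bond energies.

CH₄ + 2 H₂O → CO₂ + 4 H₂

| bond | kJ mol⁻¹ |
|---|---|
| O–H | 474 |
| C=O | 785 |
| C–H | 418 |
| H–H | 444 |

ΔH ≈ +222 kJ

Bonds broken (reactants):
  C–H: 4 × 418 = 1672
  O–H: 4 × 474 = 1896
  Σ(broken) = 3568 kJ
Bonds formed (products):
  C=O: 2 × 785 = 1570
  H–H: 4 × 444 = 1776
  Σ(formed) = 3346 kJ
ΔH = Σ(broken) − Σ(formed) = 3568 − 3346 = +222 kJ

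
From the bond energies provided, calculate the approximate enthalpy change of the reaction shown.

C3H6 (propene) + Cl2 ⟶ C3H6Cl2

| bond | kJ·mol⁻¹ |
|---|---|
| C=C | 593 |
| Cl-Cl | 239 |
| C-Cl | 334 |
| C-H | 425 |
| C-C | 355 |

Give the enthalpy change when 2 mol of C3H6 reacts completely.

Bonds broken (reactants):
  C-C: 1 × 355 = 355
  C-H: 6 × 425 = 2550
  C=C: 1 × 593 = 593
  Cl-Cl: 1 × 239 = 239
  Σ(broken) = 3737 kJ
Bonds formed (products):
  C-C: 2 × 355 = 710
  C-Cl: 2 × 334 = 668
  C-H: 6 × 425 = 2550
  Σ(formed) = 3928 kJ
ΔH = Σ(broken) − Σ(formed) = 3737 − 3928 = −191 kJ
For 2× the reaction as written: 2 × (−191) = −382 kJ

ΔH = −382 kJ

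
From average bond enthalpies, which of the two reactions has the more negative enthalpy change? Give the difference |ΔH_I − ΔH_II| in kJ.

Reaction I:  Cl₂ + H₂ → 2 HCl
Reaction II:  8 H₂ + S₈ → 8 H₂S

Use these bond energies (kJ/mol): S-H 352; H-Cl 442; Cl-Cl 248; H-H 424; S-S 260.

Reaction I, by 52 kJ

Reaction I:
  Bonds broken (reactants):
    Cl-Cl: 1 × 248 = 248
    H-H: 1 × 424 = 424
    Σ(broken) = 672 kJ
  Bonds formed (products):
    H-Cl: 2 × 442 = 884
    Σ(formed) = 884 kJ
  ΔH_I = 672 − 884 = −212 kJ
Reaction II:
  Bonds broken (reactants):
    H-H: 8 × 424 = 3392
    S-S: 8 × 260 = 2080
    Σ(broken) = 5472 kJ
  Bonds formed (products):
    S-H: 16 × 352 = 5632
    Σ(formed) = 5632 kJ
  ΔH_II = 5472 − 5632 = −160 kJ
ΔH_I − ΔH_II = −52 kJ, so reaction I has the more negative ΔH; |ΔH_I − ΔH_II| = 52 kJ.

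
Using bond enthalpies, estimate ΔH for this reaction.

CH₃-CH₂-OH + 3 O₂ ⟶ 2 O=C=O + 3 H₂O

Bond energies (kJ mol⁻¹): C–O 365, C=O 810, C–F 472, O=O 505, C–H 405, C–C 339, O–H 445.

ΔH ≈ −1221 kJ

Bonds broken (reactants):
  C–C: 1 × 339 = 339
  C–H: 5 × 405 = 2025
  C–O: 1 × 365 = 365
  O–H: 1 × 445 = 445
  O=O: 3 × 505 = 1515
  Σ(broken) = 4689 kJ
Bonds formed (products):
  C=O: 4 × 810 = 3240
  O–H: 6 × 445 = 2670
  Σ(formed) = 5910 kJ
ΔH = Σ(broken) − Σ(formed) = 4689 − 5910 = −1221 kJ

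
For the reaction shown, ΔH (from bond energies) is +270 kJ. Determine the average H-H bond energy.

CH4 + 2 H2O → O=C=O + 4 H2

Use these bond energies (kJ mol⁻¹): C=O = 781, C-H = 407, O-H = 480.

Let D be the H-H bond energy.
Σ(broken) = 4×407 + 4×480 = 3548
Σ(formed) = 2×781 + 4×D = 1562 + 4D
ΔH = Σ(broken) − Σ(formed) = (3548) − (1562 + 4D) = +1986 − 4D
Setting this equal to +270 kJ gives 4D = 1716, so D = 429 kJ/mol.

D(H-H) ≈ 429 kJ/mol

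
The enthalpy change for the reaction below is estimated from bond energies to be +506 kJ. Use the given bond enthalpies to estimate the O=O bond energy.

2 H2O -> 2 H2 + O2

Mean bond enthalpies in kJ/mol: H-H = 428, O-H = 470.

D(O=O) ≈ 518 kJ/mol

Let D be the O=O bond energy.
Σ(broken) = 4×470 = 1880
Σ(formed) = 2×428 + 1×D = 856 + D
ΔH = Σ(broken) − Σ(formed) = (1880) − (856 + D) = +1024 − D
Setting this equal to +506 kJ gives D = 518 kJ/mol.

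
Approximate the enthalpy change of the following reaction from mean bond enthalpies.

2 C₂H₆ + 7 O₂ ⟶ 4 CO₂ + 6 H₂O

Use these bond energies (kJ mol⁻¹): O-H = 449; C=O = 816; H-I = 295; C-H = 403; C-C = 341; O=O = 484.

ΔH ≈ −3010 kJ

Bonds broken (reactants):
  C-C: 2 × 341 = 682
  C-H: 12 × 403 = 4836
  O=O: 7 × 484 = 3388
  Σ(broken) = 8906 kJ
Bonds formed (products):
  C=O: 8 × 816 = 6528
  O-H: 12 × 449 = 5388
  Σ(formed) = 11916 kJ
ΔH = Σ(broken) − Σ(formed) = 8906 − 11916 = −3010 kJ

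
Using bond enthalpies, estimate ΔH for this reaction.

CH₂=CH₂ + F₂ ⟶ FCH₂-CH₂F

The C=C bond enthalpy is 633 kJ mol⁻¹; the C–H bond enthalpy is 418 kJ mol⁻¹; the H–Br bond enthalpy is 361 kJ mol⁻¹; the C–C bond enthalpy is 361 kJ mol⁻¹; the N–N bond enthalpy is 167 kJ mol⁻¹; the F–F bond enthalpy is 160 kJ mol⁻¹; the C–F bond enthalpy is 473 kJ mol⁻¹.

ΔH ≈ −514 kJ

Bonds broken (reactants):
  C–H: 4 × 418 = 1672
  C=C: 1 × 633 = 633
  F–F: 1 × 160 = 160
  Σ(broken) = 2465 kJ
Bonds formed (products):
  C–C: 1 × 361 = 361
  C–F: 2 × 473 = 946
  C–H: 4 × 418 = 1672
  Σ(formed) = 2979 kJ
ΔH = Σ(broken) − Σ(formed) = 2465 − 2979 = −514 kJ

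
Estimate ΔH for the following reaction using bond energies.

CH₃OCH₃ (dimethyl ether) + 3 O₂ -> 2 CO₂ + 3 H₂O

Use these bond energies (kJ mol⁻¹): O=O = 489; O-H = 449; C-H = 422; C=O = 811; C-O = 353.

Bonds broken (reactants):
  C-H: 6 × 422 = 2532
  C-O: 2 × 353 = 706
  O=O: 3 × 489 = 1467
  Σ(broken) = 4705 kJ
Bonds formed (products):
  C=O: 4 × 811 = 3244
  O-H: 6 × 449 = 2694
  Σ(formed) = 5938 kJ
ΔH = Σ(broken) − Σ(formed) = 4705 − 5938 = −1233 kJ

ΔH ≈ −1233 kJ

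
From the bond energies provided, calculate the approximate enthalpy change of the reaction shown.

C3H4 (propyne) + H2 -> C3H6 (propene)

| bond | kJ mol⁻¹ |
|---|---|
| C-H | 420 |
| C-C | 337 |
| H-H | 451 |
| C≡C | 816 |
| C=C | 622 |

Bonds broken (reactants):
  C≡C: 1 × 816 = 816
  C-C: 1 × 337 = 337
  C-H: 4 × 420 = 1680
  H-H: 1 × 451 = 451
  Σ(broken) = 3284 kJ
Bonds formed (products):
  C-C: 1 × 337 = 337
  C-H: 6 × 420 = 2520
  C=C: 1 × 622 = 622
  Σ(formed) = 3479 kJ
ΔH = Σ(broken) − Σ(formed) = 3284 − 3479 = −195 kJ

ΔH ≈ −195 kJ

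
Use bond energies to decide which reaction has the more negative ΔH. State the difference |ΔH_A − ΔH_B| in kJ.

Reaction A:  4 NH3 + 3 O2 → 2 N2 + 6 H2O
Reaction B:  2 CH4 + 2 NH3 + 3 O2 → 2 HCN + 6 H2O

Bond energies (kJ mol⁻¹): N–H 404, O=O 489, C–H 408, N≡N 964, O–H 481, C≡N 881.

Reaction A:
  Bonds broken (reactants):
    N–H: 12 × 404 = 4848
    O=O: 3 × 489 = 1467
    Σ(broken) = 6315 kJ
  Bonds formed (products):
    N≡N: 2 × 964 = 1928
    O–H: 12 × 481 = 5772
    Σ(formed) = 7700 kJ
  ΔH_A = 6315 − 7700 = −1385 kJ
Reaction B:
  Bonds broken (reactants):
    C–H: 8 × 408 = 3264
    N–H: 6 × 404 = 2424
    O=O: 3 × 489 = 1467
    Σ(broken) = 7155 kJ
  Bonds formed (products):
    C≡N: 2 × 881 = 1762
    C–H: 2 × 408 = 816
    O–H: 12 × 481 = 5772
    Σ(formed) = 8350 kJ
  ΔH_B = 7155 − 8350 = −1195 kJ
ΔH_A − ΔH_B = −190 kJ, so reaction A has the more negative ΔH; |ΔH_A − ΔH_B| = 190 kJ.

Reaction A, by 190 kJ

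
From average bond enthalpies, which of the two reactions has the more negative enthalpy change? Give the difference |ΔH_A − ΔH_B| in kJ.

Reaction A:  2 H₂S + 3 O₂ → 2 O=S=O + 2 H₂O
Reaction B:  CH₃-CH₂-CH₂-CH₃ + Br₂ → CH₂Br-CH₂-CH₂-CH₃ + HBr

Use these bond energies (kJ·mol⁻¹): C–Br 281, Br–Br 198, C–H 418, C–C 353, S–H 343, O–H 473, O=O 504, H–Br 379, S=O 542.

Reaction A, by 1132 kJ

Reaction A:
  Bonds broken (reactants):
    O=O: 3 × 504 = 1512
    S–H: 4 × 343 = 1372
    Σ(broken) = 2884 kJ
  Bonds formed (products):
    O–H: 4 × 473 = 1892
    S=O: 4 × 542 = 2168
    Σ(formed) = 4060 kJ
  ΔH_A = 2884 − 4060 = −1176 kJ
Reaction B:
  Bonds broken (reactants):
    Br–Br: 1 × 198 = 198
    C–C: 3 × 353 = 1059
    C–H: 10 × 418 = 4180
    Σ(broken) = 5437 kJ
  Bonds formed (products):
    C–Br: 1 × 281 = 281
    C–C: 3 × 353 = 1059
    C–H: 9 × 418 = 3762
    H–Br: 1 × 379 = 379
    Σ(formed) = 5481 kJ
  ΔH_B = 5437 − 5481 = −44 kJ
ΔH_A − ΔH_B = −1132 kJ, so reaction A has the more negative ΔH; |ΔH_A − ΔH_B| = 1132 kJ.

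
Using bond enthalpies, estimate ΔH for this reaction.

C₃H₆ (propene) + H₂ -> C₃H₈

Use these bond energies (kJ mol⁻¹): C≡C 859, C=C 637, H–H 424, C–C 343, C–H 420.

Bonds broken (reactants):
  C–C: 1 × 343 = 343
  C–H: 6 × 420 = 2520
  C=C: 1 × 637 = 637
  H–H: 1 × 424 = 424
  Σ(broken) = 3924 kJ
Bonds formed (products):
  C–C: 2 × 343 = 686
  C–H: 8 × 420 = 3360
  Σ(formed) = 4046 kJ
ΔH = Σ(broken) − Σ(formed) = 3924 − 4046 = −122 kJ

ΔH ≈ −122 kJ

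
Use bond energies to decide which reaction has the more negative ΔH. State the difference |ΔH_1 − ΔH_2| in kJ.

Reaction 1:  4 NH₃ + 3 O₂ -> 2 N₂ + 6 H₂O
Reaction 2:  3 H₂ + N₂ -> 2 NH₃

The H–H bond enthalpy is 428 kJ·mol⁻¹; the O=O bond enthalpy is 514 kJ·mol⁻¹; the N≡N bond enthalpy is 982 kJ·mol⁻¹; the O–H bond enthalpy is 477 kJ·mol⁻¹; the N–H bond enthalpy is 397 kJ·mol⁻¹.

Reaction 1, by 1266 kJ

Reaction 1:
  Bonds broken (reactants):
    N–H: 12 × 397 = 4764
    O=O: 3 × 514 = 1542
    Σ(broken) = 6306 kJ
  Bonds formed (products):
    N≡N: 2 × 982 = 1964
    O–H: 12 × 477 = 5724
    Σ(formed) = 7688 kJ
  ΔH_1 = 6306 − 7688 = −1382 kJ
Reaction 2:
  Bonds broken (reactants):
    H–H: 3 × 428 = 1284
    N≡N: 1 × 982 = 982
    Σ(broken) = 2266 kJ
  Bonds formed (products):
    N–H: 6 × 397 = 2382
    Σ(formed) = 2382 kJ
  ΔH_2 = 2266 − 2382 = −116 kJ
ΔH_1 − ΔH_2 = −1266 kJ, so reaction 1 has the more negative ΔH; |ΔH_1 − ΔH_2| = 1266 kJ.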